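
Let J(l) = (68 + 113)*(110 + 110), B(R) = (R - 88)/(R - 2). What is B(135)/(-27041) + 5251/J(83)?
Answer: 18883103163/143210758460 ≈ 0.13186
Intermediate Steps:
B(R) = (-88 + R)/(-2 + R)
J(l) = 39820 (J(l) = 181*220 = 39820)
B(135)/(-27041) + 5251/J(83) = ((-88 + 135)/(-2 + 135))/(-27041) + 5251/39820 = (47/133)*(-1/27041) + 5251*(1/39820) = ((1/133)*47)*(-1/27041) + 5251/39820 = (47/133)*(-1/27041) + 5251/39820 = -47/3596453 + 5251/39820 = 18883103163/143210758460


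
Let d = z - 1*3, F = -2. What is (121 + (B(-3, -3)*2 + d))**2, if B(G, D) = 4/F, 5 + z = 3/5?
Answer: 300304/25 ≈ 12012.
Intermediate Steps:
z = -22/5 (z = -5 + 3/5 = -22/5 ≈ -4.4000)
B(G, D) = -2 (B(G, D) = 4/(-2) = 4*(-1/2) = -2)
d = -37/5 (d = -22/5 - 1*3 = -22/5 - 3 = -37/5 ≈ -7.4000)
(121 + (B(-3, -3)*2 + d))**2 = (121 + (-2*2 - 37/5))**2 = (121 + (-4 - 37/5))**2 = (121 - 57/5)**2 = (548/5)**2 = 300304/25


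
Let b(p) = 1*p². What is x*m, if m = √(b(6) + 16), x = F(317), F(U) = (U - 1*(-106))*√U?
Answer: 846*√4121 ≈ 54309.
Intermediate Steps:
b(p) = p²
F(U) = √U*(106 + U) (F(U) = (U + 106)*√U = (106 + U)*√U = √U*(106 + U))
x = 423*√317 (x = √317*(106 + 317) = √317*423 = 423*√317 ≈ 7531.3)
m = 2*√13 (m = √(6² + 16) = √(36 + 16) = √52 = 2*√13 ≈ 7.2111)
x*m = (423*√317)*(2*√13) = 846*√4121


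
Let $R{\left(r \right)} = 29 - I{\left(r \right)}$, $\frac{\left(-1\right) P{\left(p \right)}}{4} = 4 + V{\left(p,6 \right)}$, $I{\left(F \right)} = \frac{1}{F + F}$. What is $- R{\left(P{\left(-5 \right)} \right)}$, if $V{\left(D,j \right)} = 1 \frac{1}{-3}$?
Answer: $- \frac{2555}{88} \approx -29.034$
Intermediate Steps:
$I{\left(F \right)} = \frac{1}{2 F}$
$V{\left(D,j \right)} = - \frac{1}{3}$ ($V{\left(D,j \right)} = 1 \left(- \frac{1}{3}\right) = - \frac{1}{3}$)
$P{\left(p \right)} = - \frac{44}{3}$ ($P{\left(p \right)} = - 4 \left(4 - \frac{1}{3}\right) = \left(-4\right) \frac{11}{3} = - \frac{44}{3}$)
$R{\left(r \right)} = 29 - \frac{1}{2 r}$
$- R{\left(P{\left(-5 \right)} \right)} = - (29 - \frac{1}{2 \left(- \frac{44}{3}\right)}) = - (29 - - \frac{3}{88}) = - (29 + \frac{3}{88}) = \left(-1\right) \frac{2555}{88} = - \frac{2555}{88}$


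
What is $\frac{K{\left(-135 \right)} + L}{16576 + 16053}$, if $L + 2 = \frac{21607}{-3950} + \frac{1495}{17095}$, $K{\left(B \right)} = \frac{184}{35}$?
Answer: $- \frac{15456757}{237276456550} \approx -6.5142 \cdot 10^{-5}$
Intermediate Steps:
$K{\left(B \right)} = \frac{184}{35}$ ($K{\left(B \right)} = 184 \cdot \frac{1}{35} = \frac{184}{35}$)
$L = - \frac{7669491}{1038850}$ ($L = -2 + \left(\frac{21607}{-3950} + \frac{1495}{17095}\right) = -2 + \left(21607 \left(- \frac{1}{3950}\right) + 1495 \cdot \frac{1}{17095}\right) = -2 + \left(- \frac{21607}{3950} + \frac{23}{263}\right) = -2 - \frac{5591791}{1038850} = - \frac{7669491}{1038850} \approx -7.3827$)
$\frac{K{\left(-135 \right)} + L}{16576 + 16053} = \frac{\frac{184}{35} - \frac{7669491}{1038850}}{16576 + 16053} = - \frac{15456757}{7271950 \cdot 32629} = \left(- \frac{15456757}{7271950}\right) \frac{1}{32629} = - \frac{15456757}{237276456550}$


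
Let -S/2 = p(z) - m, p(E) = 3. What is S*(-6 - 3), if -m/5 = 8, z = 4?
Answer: 774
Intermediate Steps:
m = -40 (m = -5*8 = -40)
S = -86 (S = -2*(3 - 1*(-40)) = -2*(3 + 40) = -2*43 = -86)
S*(-6 - 3) = -86*(-6 - 3) = -86*(-9) = 774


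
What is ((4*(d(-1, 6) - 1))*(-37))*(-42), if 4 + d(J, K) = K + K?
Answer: 43512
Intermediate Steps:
d(J, K) = -4 + 2*K (d(J, K) = -4 + (K + K) = -4 + 2*K)
((4*(d(-1, 6) - 1))*(-37))*(-42) = ((4*((-4 + 2*6) - 1))*(-37))*(-42) = ((4*((-4 + 12) - 1))*(-37))*(-42) = ((4*(8 - 1))*(-37))*(-42) = ((4*7)*(-37))*(-42) = (28*(-37))*(-42) = -1036*(-42) = 43512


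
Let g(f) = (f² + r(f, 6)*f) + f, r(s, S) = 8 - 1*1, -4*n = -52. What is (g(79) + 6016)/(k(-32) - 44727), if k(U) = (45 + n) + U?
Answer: -12889/44701 ≈ -0.28834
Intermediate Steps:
n = 13 (n = -¼*(-52) = 13)
k(U) = 58 + U (k(U) = (45 + 13) + U = 58 + U)
r(s, S) = 7 (r(s, S) = 8 - 1 = 7)
g(f) = f² + 8*f (g(f) = (f² + 7*f) + f = f² + 8*f)
(g(79) + 6016)/(k(-32) - 44727) = (79*(8 + 79) + 6016)/((58 - 32) - 44727) = (79*87 + 6016)/(26 - 44727) = (6873 + 6016)/(-44701) = 12889*(-1/44701) = -12889/44701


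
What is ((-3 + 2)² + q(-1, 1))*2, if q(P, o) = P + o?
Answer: 2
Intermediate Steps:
((-3 + 2)² + q(-1, 1))*2 = ((-3 + 2)² + (-1 + 1))*2 = ((-1)² + 0)*2 = (1 + 0)*2 = 1*2 = 2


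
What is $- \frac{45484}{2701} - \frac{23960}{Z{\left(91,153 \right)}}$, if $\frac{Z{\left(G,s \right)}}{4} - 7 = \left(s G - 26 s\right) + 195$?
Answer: $- \frac{6543906}{375439} \approx -17.43$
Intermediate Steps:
$Z{\left(G,s \right)} = 808 - 104 s + 4 G s$ ($Z{\left(G,s \right)} = 28 + 4 \left(\left(s G - 26 s\right) + 195\right) = 28 + 4 \left(\left(G s - 26 s\right) + 195\right) = 28 + 4 \left(\left(- 26 s + G s\right) + 195\right) = 28 + 4 \left(195 - 26 s + G s\right) = 28 + \left(780 - 104 s + 4 G s\right) = 808 - 104 s + 4 G s$)
$- \frac{45484}{2701} - \frac{23960}{Z{\left(91,153 \right)}} = - \frac{45484}{2701} - \frac{23960}{808 - 15912 + 4 \cdot 91 \cdot 153} = \left(-45484\right) \frac{1}{2701} - \frac{23960}{808 - 15912 + 55692} = - \frac{45484}{2701} - \frac{23960}{40588} = - \frac{45484}{2701} - \frac{5990}{10147} = - \frac{6543906}{375439}$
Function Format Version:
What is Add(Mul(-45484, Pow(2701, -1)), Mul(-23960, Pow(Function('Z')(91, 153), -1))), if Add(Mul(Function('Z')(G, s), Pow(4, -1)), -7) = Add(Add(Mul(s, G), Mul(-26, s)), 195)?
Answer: Rational(-6543906, 375439) ≈ -17.430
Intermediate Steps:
Function('Z')(G, s) = Add(808, Mul(-104, s), Mul(4, G, s)) (Function('Z')(G, s) = Add(28, Mul(4, Add(Add(Mul(s, G), Mul(-26, s)), 195))) = Add(28, Mul(4, Add(Add(Mul(G, s), Mul(-26, s)), 195))) = Add(28, Mul(4, Add(Add(Mul(-26, s), Mul(G, s)), 195))) = Add(28, Mul(4, Add(195, Mul(-26, s), Mul(G, s)))) = Add(28, Add(780, Mul(-104, s), Mul(4, G, s))) = Add(808, Mul(-104, s), Mul(4, G, s)))
Add(Mul(-45484, Pow(2701, -1)), Mul(-23960, Pow(Function('Z')(91, 153), -1))) = Add(Mul(-45484, Pow(2701, -1)), Mul(-23960, Pow(Add(808, Mul(-104, 153), Mul(4, 91, 153)), -1))) = Add(Mul(-45484, Rational(1, 2701)), Mul(-23960, Pow(Add(808, -15912, 55692), -1))) = Add(Rational(-45484, 2701), Mul(-23960, Pow(40588, -1))) = Add(Rational(-45484, 2701), Mul(-23960, Rational(1, 40588))) = Add(Rational(-45484, 2701), Rational(-5990, 10147)) = Rational(-6543906, 375439)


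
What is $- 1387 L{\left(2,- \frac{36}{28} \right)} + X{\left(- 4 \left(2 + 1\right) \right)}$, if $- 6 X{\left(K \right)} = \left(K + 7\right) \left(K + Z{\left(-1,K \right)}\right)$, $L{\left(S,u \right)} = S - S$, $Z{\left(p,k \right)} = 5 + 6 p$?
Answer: $- \frac{65}{6} \approx -10.833$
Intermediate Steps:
$L{\left(S,u \right)} = 0$
$X{\left(K \right)} = - \frac{\left(-1 + K\right) \left(7 + K\right)}{6}$ ($X{\left(K \right)} = - \frac{\left(K + 7\right) \left(K + \left(5 + 6 \left(-1\right)\right)\right)}{6} = - \frac{\left(7 + K\right) \left(K + \left(5 - 6\right)\right)}{6} = - \frac{\left(7 + K\right) \left(K - 1\right)}{6} = - \frac{\left(7 + K\right) \left(-1 + K\right)}{6} = - \frac{\left(-1 + K\right) \left(7 + K\right)}{6}$)
$- 1387 L{\left(2,- \frac{36}{28} \right)} + X{\left(- 4 \left(2 + 1\right) \right)} = \left(-1387\right) 0 - \left(- \frac{7}{6} - 4 \left(2 + 1\right) + \frac{16 \left(2 + 1\right)^{2}}{6}\right) = 0 - \left(- \frac{7}{6} - 12 + 24\right) = 0 - \left(- \frac{79}{6} + 24\right) = 0 + \left(\frac{7}{6} + 12 - 24\right) = 0 - \frac{65}{6} = - \frac{65}{6}$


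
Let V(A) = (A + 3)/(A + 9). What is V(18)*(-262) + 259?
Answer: 497/9 ≈ 55.222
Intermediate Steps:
V(A) = (3 + A)/(9 + A)
V(18)*(-262) + 259 = ((3 + 18)/(9 + 18))*(-262) + 259 = (21/27)*(-262) + 259 = ((1/27)*21)*(-262) + 259 = (7/9)*(-262) + 259 = -1834/9 + 259 = 497/9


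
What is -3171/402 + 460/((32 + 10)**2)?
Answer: -450727/59094 ≈ -7.6273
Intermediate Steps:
-3171/402 + 460/((32 + 10)**2) = -3171*1/402 + 460/(42**2) = -1057/134 + 460/1764 = -1057/134 + 460*(1/1764) = -1057/134 + 115/441 = -450727/59094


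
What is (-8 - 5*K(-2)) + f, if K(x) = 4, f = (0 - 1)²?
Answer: -27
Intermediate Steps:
f = 1 (f = (-1)² = 1)
(-8 - 5*K(-2)) + f = (-8 - 5*4) + 1 = (-8 - 20) + 1 = -28 + 1 = -27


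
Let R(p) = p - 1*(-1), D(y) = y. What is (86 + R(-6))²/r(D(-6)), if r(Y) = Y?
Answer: -2187/2 ≈ -1093.5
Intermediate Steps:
R(p) = 1 + p (R(p) = p + 1 = 1 + p)
(86 + R(-6))²/r(D(-6)) = (86 + (1 - 6))²/(-6) = (86 - 5)²*(-⅙) = 81²*(-⅙) = 6561*(-⅙) = -2187/2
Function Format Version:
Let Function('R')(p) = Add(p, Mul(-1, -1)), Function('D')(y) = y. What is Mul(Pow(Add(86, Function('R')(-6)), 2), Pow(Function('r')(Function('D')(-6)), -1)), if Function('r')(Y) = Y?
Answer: Rational(-2187, 2) ≈ -1093.5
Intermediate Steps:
Function('R')(p) = Add(1, p) (Function('R')(p) = Add(p, 1) = Add(1, p))
Mul(Pow(Add(86, Function('R')(-6)), 2), Pow(Function('r')(Function('D')(-6)), -1)) = Mul(Pow(Add(86, Add(1, -6)), 2), Pow(-6, -1)) = Mul(Pow(Add(86, -5), 2), Rational(-1, 6)) = Mul(Pow(81, 2), Rational(-1, 6)) = Mul(6561, Rational(-1, 6)) = Rational(-2187, 2)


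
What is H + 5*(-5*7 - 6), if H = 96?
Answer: -109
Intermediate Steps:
H + 5*(-5*7 - 6) = 96 + 5*(-5*7 - 6) = 96 + 5*(-35 - 6) = 96 + 5*(-41) = 96 - 205 = -109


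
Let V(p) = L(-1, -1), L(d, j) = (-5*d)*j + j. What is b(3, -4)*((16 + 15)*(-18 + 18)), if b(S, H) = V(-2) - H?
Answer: 0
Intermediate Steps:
L(d, j) = j - 5*d*j (L(d, j) = -5*d*j + j = j - 5*d*j)
V(p) = -6 (V(p) = -(1 - 5*(-1)) = -(1 + 5) = -1*6 = -6)
b(S, H) = -6 - H
b(3, -4)*((16 + 15)*(-18 + 18)) = (-6 - 1*(-4))*((16 + 15)*(-18 + 18)) = (-6 + 4)*(31*0) = -2*0 = 0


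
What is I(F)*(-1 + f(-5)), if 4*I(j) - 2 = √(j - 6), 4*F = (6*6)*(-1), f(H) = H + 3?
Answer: -3/2 - 3*I*√15/4 ≈ -1.5 - 2.9047*I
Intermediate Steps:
f(H) = 3 + H
F = -9 (F = ((6*6)*(-1))/4 = (36*(-1))/4 = (¼)*(-36) = -9)
I(j) = ½ + √(-6 + j)/4 (I(j) = ½ + √(j - 6)/4 = ½ + √(-6 + j)/4)
I(F)*(-1 + f(-5)) = (½ + √(-6 - 9)/4)*(-1 + (3 - 5)) = (½ + √(-15)/4)*(-1 - 2) = (½ + (I*√15)/4)*(-3) = (½ + I*√15/4)*(-3) = -3/2 - 3*I*√15/4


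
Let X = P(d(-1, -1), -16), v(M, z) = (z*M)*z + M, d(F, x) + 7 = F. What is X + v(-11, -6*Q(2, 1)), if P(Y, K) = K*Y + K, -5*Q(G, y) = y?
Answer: 2129/25 ≈ 85.160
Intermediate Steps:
Q(G, y) = -y/5
d(F, x) = -7 + F
v(M, z) = M + M*z² (v(M, z) = (M*z)*z + M = M*z² + M = M + M*z²)
P(Y, K) = K + K*Y
X = 112 (X = -16*(1 + (-7 - 1)) = -16*(1 - 8) = -16*(-7) = 112)
X + v(-11, -6*Q(2, 1)) = 112 - 11*(1 + (-(-6)/5)²) = 112 - 11*(1 + (-6*(-⅕))²) = 112 - 11*(1 + (6/5)²) = 112 - 11*(1 + 36/25) = 112 - 11*61/25 = 112 - 671/25 = 2129/25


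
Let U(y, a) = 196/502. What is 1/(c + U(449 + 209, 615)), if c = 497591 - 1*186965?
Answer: 251/77967224 ≈ 3.2193e-6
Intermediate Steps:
c = 310626 (c = 497591 - 186965 = 310626)
U(y, a) = 98/251 (U(y, a) = 196*(1/502) = 98/251)
1/(c + U(449 + 209, 615)) = 1/(310626 + 98/251) = 1/(77967224/251) = 251/77967224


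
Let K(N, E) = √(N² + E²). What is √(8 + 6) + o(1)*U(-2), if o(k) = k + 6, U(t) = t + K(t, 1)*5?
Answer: -14 + √14 + 35*√5 ≈ 68.004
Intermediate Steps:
K(N, E) = √(E² + N²)
U(t) = t + 5*√(1 + t²) (U(t) = t + √(1² + t²)*5 = t + √(1 + t²)*5 = t + 5*√(1 + t²))
o(k) = 6 + k
√(8 + 6) + o(1)*U(-2) = √(8 + 6) + (6 + 1)*(-2 + 5*√(1 + (-2)²)) = √14 + 7*(-2 + 5*√(1 + 4)) = √14 + 7*(-2 + 5*√5) = √14 + (-14 + 35*√5) = -14 + √14 + 35*√5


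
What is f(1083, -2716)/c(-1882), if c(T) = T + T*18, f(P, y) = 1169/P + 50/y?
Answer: -1560427/52589791212 ≈ -2.9672e-5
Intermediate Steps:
f(P, y) = 50/y + 1169/P
c(T) = 19*T (c(T) = T + 18*T = 19*T)
f(1083, -2716)/c(-1882) = (50/(-2716) + 1169/1083)/((19*(-1882))) = (50*(-1/2716) + 1169*(1/1083))/(-35758) = (-25/1358 + 1169/1083)*(-1/35758) = (1560427/1470714)*(-1/35758) = -1560427/52589791212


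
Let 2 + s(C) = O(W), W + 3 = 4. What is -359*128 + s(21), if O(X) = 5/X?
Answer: -45949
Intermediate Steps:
W = 1 (W = -3 + 4 = 1)
s(C) = 3 (s(C) = -2 + 5/1 = -2 + 5*1 = -2 + 5 = 3)
-359*128 + s(21) = -359*128 + 3 = -45952 + 3 = -45949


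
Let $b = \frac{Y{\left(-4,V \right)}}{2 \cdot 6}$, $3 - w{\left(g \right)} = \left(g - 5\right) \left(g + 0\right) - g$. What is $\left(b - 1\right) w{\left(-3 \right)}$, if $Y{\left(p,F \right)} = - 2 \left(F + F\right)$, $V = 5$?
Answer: $64$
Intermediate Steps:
$Y{\left(p,F \right)} = - 4 F$ ($Y{\left(p,F \right)} = - 2 \cdot 2 F = - 4 F$)
$w{\left(g \right)} = 3 + g - g \left(-5 + g\right)$ ($w{\left(g \right)} = 3 - \left(\left(g - 5\right) \left(g + 0\right) - g\right) = 3 - \left(\left(-5 + g\right) g - g\right) = 3 - \left(g \left(-5 + g\right) - g\right) = 3 - \left(- g + g \left(-5 + g\right)\right) = 3 + g - g \left(-5 + g\right)$)
$b = - \frac{5}{3}$ ($b = \frac{\left(-4\right) 5}{2 \cdot 6} = - \frac{20}{12} = \left(-20\right) \frac{1}{12} = - \frac{5}{3} \approx -1.6667$)
$\left(b - 1\right) w{\left(-3 \right)} = \left(- \frac{5}{3} - 1\right) \left(3 - \left(-3\right)^{2} + 6 \left(-3\right)\right) = - \frac{8 \left(3 - 9 - 18\right)}{3} = \left(- \frac{8}{3}\right) \left(-24\right) = 64$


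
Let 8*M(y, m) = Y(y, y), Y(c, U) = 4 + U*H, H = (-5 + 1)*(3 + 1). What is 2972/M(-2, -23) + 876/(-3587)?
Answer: 21313244/32283 ≈ 660.20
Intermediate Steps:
H = -16 (H = -4*4 = -16)
Y(c, U) = 4 - 16*U (Y(c, U) = 4 + U*(-16) = 4 - 16*U)
M(y, m) = ½ - 2*y (M(y, m) = (4 - 16*y)/8 = ½ - 2*y)
2972/M(-2, -23) + 876/(-3587) = 2972/(½ - 2*(-2)) + 876/(-3587) = 2972/(½ + 4) + 876*(-1/3587) = 2972/(9/2) - 876/3587 = 2972*(2/9) - 876/3587 = 5944/9 - 876/3587 = 21313244/32283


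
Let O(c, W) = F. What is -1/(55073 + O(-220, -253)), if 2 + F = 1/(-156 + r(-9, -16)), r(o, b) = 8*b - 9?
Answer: -293/16135802 ≈ -1.8158e-5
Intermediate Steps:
r(o, b) = -9 + 8*b
F = -587/293 (F = -2 + 1/(-156 + (-9 + 8*(-16))) = -2 + 1/(-156 + (-9 - 128)) = -2 + 1/(-156 - 137) = -2 + 1/(-293) = -2 - 1/293 = -587/293 ≈ -2.0034)
O(c, W) = -587/293
-1/(55073 + O(-220, -253)) = -1/(55073 - 587/293) = -1/16135802/293 = -1*293/16135802 = -293/16135802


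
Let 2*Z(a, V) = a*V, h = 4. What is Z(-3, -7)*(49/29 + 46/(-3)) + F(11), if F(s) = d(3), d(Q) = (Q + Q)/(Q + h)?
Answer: -57815/406 ≈ -142.40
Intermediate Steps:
Z(a, V) = V*a/2 (Z(a, V) = (a*V)/2 = (V*a)/2 = V*a/2)
d(Q) = 2*Q/(4 + Q) (d(Q) = (Q + Q)/(Q + 4) = (2*Q)/(4 + Q) = 2*Q/(4 + Q))
F(s) = 6/7 (F(s) = 2*3/(4 + 3) = 2*3/7 = 2*3*(⅐) = 6/7)
Z(-3, -7)*(49/29 + 46/(-3)) + F(11) = ((½)*(-7)*(-3))*(49/29 + 46/(-3)) + 6/7 = 21*(49*(1/29) + 46*(-⅓))/2 + 6/7 = 21*(49/29 - 46/3)/2 + 6/7 = (21/2)*(-1187/87) + 6/7 = -8309/58 + 6/7 = -57815/406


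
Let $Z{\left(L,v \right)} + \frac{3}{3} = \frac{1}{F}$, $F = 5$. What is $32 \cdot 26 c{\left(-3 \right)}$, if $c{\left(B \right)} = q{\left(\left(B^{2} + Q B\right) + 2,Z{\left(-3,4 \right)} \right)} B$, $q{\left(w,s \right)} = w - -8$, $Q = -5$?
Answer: $-84864$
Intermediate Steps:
$Z{\left(L,v \right)} = - \frac{4}{5}$ ($Z{\left(L,v \right)} = -1 + \frac{1}{5} = - \frac{4}{5}$)
$q{\left(w,s \right)} = 8 + w$ ($q{\left(w,s \right)} = w + 8 = 8 + w$)
$c{\left(B \right)} = B \left(10 + B^{2} - 5 B\right)$ ($c{\left(B \right)} = \left(8 + \left(\left(B^{2} - 5 B\right) + 2\right)\right) B = \left(8 + \left(2 + B^{2} - 5 B\right)\right) B = \left(10 + B^{2} - 5 B\right) B = B \left(10 + B^{2} - 5 B\right)$)
$32 \cdot 26 c{\left(-3 \right)} = 32 \cdot 26 \left(- 3 \left(10 + \left(-3\right)^{2} - -15\right)\right) = 832 \left(- 3 \left(10 + 9 + 15\right)\right) = 832 \left(\left(-3\right) 34\right) = 832 \left(-102\right) = -84864$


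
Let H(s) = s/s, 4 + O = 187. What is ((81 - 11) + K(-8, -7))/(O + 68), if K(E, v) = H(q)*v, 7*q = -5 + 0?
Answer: 63/251 ≈ 0.25100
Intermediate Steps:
q = -5/7 (q = (-5 + 0)/7 = (⅐)*(-5) = -5/7 ≈ -0.71429)
O = 183 (O = -4 + 187 = 183)
H(s) = 1
K(E, v) = v (K(E, v) = 1*v = v)
((81 - 11) + K(-8, -7))/(O + 68) = ((81 - 11) - 7)/(183 + 68) = (70 - 7)/251 = 63*(1/251) = 63/251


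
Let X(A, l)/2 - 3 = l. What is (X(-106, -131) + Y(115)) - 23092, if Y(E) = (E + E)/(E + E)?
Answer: -23347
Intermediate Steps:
X(A, l) = 6 + 2*l
Y(E) = 1 (Y(E) = (2*E)/((2*E)) = (2*E)*(1/(2*E)) = 1)
(X(-106, -131) + Y(115)) - 23092 = ((6 + 2*(-131)) + 1) - 23092 = ((6 - 262) + 1) - 23092 = (-256 + 1) - 23092 = -255 - 23092 = -23347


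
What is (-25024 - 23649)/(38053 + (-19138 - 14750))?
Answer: -48673/4165 ≈ -11.686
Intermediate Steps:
(-25024 - 23649)/(38053 + (-19138 - 14750)) = -48673/(38053 - 33888) = -48673/4165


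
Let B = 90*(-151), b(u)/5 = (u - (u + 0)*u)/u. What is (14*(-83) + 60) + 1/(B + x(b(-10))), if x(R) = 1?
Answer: -14975079/13589 ≈ -1102.0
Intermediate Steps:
b(u) = 5*(u - u**2)/u (b(u) = 5*((u - (u + 0)*u)/u) = 5*((u - u*u)/u) = 5*((u - u**2)/u) = 5*(u - u**2)/u)
B = -13590
(14*(-83) + 60) + 1/(B + x(b(-10))) = (14*(-83) + 60) + 1/(-13590 + 1) = (-1162 + 60) + 1/(-13589) = -1102 - 1/13589 = -14975079/13589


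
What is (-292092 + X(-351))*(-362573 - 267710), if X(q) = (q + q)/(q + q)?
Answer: 184099991753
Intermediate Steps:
X(q) = 1 (X(q) = (2*q)/((2*q)) = (2*q)*(1/(2*q)) = 1)
(-292092 + X(-351))*(-362573 - 267710) = (-292092 + 1)*(-362573 - 267710) = -292091*(-630283) = 184099991753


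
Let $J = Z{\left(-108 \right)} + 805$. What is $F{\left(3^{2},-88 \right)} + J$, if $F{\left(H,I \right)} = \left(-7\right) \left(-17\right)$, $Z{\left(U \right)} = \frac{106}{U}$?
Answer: $\frac{49843}{54} \approx 923.02$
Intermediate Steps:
$F{\left(H,I \right)} = 119$
$J = \frac{43417}{54}$ ($J = \frac{106}{-108} + 805 = 106 \left(- \frac{1}{108}\right) + 805 = - \frac{53}{54} + 805 = \frac{43417}{54} \approx 804.02$)
$F{\left(3^{2},-88 \right)} + J = 119 + \frac{43417}{54} = \frac{49843}{54}$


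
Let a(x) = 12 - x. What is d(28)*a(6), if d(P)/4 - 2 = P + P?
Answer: 1392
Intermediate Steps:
d(P) = 8 + 8*P (d(P) = 8 + 4*(P + P) = 8 + 4*(2*P) = 8 + 8*P)
d(28)*a(6) = (8 + 8*28)*(12 - 1*6) = (8 + 224)*(12 - 6) = 232*6 = 1392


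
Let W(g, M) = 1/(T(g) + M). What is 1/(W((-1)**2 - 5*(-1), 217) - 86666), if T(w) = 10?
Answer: -227/19673181 ≈ -1.1539e-5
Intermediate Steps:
W(g, M) = 1/(10 + M)
1/(W((-1)**2 - 5*(-1), 217) - 86666) = 1/(1/(10 + 217) - 86666) = 1/(1/227 - 86666) = 1/(-19673181/227) = -227/19673181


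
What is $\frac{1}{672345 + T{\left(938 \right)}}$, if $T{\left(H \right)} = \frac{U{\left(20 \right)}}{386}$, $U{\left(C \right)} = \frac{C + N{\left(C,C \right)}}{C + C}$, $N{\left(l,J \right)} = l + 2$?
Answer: $\frac{7720}{5190503421} \approx 1.4873 \cdot 10^{-6}$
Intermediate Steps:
$N{\left(l,J \right)} = 2 + l$
$U{\left(C \right)} = \frac{2 + 2 C}{2 C}$ ($U{\left(C \right)} = \frac{C + \left(2 + C\right)}{C + C} = \frac{2 + 2 C}{2 C}$)
$T{\left(H \right)} = \frac{21}{7720}$ ($T{\left(H \right)} = \frac{\frac{1}{20} \left(1 + 20\right)}{386} = \frac{1}{20} \cdot 21 \cdot \frac{1}{386} = \frac{21}{20} \cdot \frac{1}{386} = \frac{21}{7720}$)
$\frac{1}{672345 + T{\left(938 \right)}} = \frac{1}{672345 + \frac{21}{7720}} = \frac{1}{\frac{5190503421}{7720}} = \frac{7720}{5190503421}$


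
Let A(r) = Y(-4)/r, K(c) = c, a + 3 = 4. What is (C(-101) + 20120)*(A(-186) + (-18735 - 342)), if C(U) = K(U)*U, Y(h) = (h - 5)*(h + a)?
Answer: -35863163343/62 ≈ -5.7844e+8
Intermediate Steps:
a = 1 (a = -3 + 4 = 1)
Y(h) = (1 + h)*(-5 + h) (Y(h) = (h - 5)*(h + 1) = (-5 + h)*(1 + h) = (1 + h)*(-5 + h))
C(U) = U² (C(U) = U*U = U²)
A(r) = 27/r (A(r) = (-5 + (-4)² - 4*(-4))/r = (-5 + 16 + 16)/r = 27/r)
(C(-101) + 20120)*(A(-186) + (-18735 - 342)) = ((-101)² + 20120)*(27/(-186) + (-18735 - 342)) = (10201 + 20120)*(27*(-1/186) - 19077) = 30321*(-9/62 - 19077) = 30321*(-1182783/62) = -35863163343/62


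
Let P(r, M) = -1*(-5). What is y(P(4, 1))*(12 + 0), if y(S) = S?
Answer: 60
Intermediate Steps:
P(r, M) = 5
y(P(4, 1))*(12 + 0) = 5*(12 + 0) = 5*12 = 60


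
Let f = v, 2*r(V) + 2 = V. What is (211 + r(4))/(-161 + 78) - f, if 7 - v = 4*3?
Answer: 203/83 ≈ 2.4458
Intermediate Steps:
r(V) = -1 + V/2
v = -5 (v = 7 - 4*3 = 7 - 1*12 = 7 - 12 = -5)
f = -5
(211 + r(4))/(-161 + 78) - f = (211 + (-1 + (1/2)*4))/(-161 + 78) - 1*(-5) = (211 + (-1 + 2))/(-83) + 5 = (211 + 1)*(-1/83) + 5 = 212*(-1/83) + 5 = -212/83 + 5 = 203/83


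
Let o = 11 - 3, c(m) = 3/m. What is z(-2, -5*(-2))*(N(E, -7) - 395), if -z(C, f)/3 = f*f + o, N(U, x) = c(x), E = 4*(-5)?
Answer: 896832/7 ≈ 1.2812e+5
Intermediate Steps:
E = -20
N(U, x) = 3/x
o = 8
z(C, f) = -24 - 3*f² (z(C, f) = -3*(f*f + 8) = -3*(f² + 8) = -3*(8 + f²) = -24 - 3*f²)
z(-2, -5*(-2))*(N(E, -7) - 395) = (-24 - 3*(-5*(-2))²)*(3/(-7) - 395) = (-24 - 3*10²)*(3*(-⅐) - 395) = (-24 - 3*100)*(-3/7 - 395) = (-24 - 300)*(-2768/7) = -324*(-2768/7) = 896832/7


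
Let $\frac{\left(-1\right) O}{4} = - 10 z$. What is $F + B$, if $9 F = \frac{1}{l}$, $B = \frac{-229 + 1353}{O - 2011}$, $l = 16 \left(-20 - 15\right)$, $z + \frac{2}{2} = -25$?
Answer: $- \frac{629779}{1708560} \approx -0.3686$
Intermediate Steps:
$z = -26$ ($z = -1 - 25 = -26$)
$l = -560$ ($l = 16 \left(-35\right) = -560$)
$O = -1040$ ($O = - 4 \left(\left(-10\right) \left(-26\right)\right) = \left(-4\right) 260 = -1040$)
$B = - \frac{1124}{3051}$ ($B = \frac{-229 + 1353}{-1040 - 2011} = \frac{1124}{-3051} = 1124 \left(- \frac{1}{3051}\right) = - \frac{1124}{3051} \approx -0.3684$)
$F = - \frac{1}{5040}$ ($F = \frac{1}{9 \left(-560\right)} = \frac{1}{9} \left(- \frac{1}{560}\right) = - \frac{1}{5040} \approx -0.00019841$)
$F + B = - \frac{1}{5040} - \frac{1124}{3051} = - \frac{629779}{1708560}$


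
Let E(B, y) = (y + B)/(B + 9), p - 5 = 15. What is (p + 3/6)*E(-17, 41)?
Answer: -123/2 ≈ -61.500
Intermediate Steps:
p = 20 (p = 5 + 15 = 20)
E(B, y) = (B + y)/(9 + B)
(p + 3/6)*E(-17, 41) = (20 + 3/6)*((-17 + 41)/(9 - 17)) = (20 + 3*(⅙))*(24/(-8)) = (20 + ½)*(-⅛*24) = (41/2)*(-3) = -123/2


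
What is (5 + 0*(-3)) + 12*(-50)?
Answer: -595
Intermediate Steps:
(5 + 0*(-3)) + 12*(-50) = (5 + 0) - 600 = 5 - 600 = -595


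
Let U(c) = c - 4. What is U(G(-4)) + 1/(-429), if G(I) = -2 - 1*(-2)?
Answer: -1717/429 ≈ -4.0023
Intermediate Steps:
G(I) = 0 (G(I) = -2 + 2 = 0)
U(c) = -4 + c
U(G(-4)) + 1/(-429) = (-4 + 0) + 1/(-429) = -4 - 1/429 = -1717/429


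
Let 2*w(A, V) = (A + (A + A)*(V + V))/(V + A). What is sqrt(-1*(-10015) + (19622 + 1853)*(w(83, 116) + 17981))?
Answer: sqrt(61497893218710)/398 ≈ 19704.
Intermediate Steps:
w(A, V) = (A + 4*A*V)/(2*(A + V)) (w(A, V) = ((A + (A + A)*(V + V))/(V + A))/2 = ((A + (2*A)*(2*V))/(A + V))/2 = ((A + 4*A*V)/(A + V))/2 = (A + 4*A*V)/(2*(A + V)))
sqrt(-1*(-10015) + (19622 + 1853)*(w(83, 116) + 17981)) = sqrt(-1*(-10015) + (19622 + 1853)*((1/2)*83*(1 + 4*116)/(83 + 116) + 17981)) = sqrt(10015 + 21475*((1/2)*83*(1 + 464)/199 + 17981)) = sqrt(10015 + 21475*((1/2)*83*(1/199)*465 + 17981)) = sqrt(10015 + 21475*(38595/398 + 17981)) = sqrt(10015 + 21475*(7195033/398)) = sqrt(10015 + 154513333675/398) = sqrt(154517319645/398) = sqrt(61497893218710)/398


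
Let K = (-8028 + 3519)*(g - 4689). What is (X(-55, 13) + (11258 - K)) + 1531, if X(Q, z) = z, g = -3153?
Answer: -35346776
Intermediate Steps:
K = 35359578 (K = (-8028 + 3519)*(-3153 - 4689) = -4509*(-7842) = 35359578)
(X(-55, 13) + (11258 - K)) + 1531 = (13 + (11258 - 1*35359578)) + 1531 = (13 + (11258 - 35359578)) + 1531 = (13 - 35348320) + 1531 = -35348307 + 1531 = -35346776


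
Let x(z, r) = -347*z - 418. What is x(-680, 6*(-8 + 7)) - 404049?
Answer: -168507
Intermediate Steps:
x(z, r) = -418 - 347*z
x(-680, 6*(-8 + 7)) - 404049 = (-418 - 347*(-680)) - 404049 = (-418 + 235960) - 404049 = 235542 - 404049 = -168507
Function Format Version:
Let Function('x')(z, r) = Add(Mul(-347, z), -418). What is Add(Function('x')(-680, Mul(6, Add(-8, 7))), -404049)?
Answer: -168507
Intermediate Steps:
Function('x')(z, r) = Add(-418, Mul(-347, z))
Add(Function('x')(-680, Mul(6, Add(-8, 7))), -404049) = Add(Add(-418, Mul(-347, -680)), -404049) = Add(Add(-418, 235960), -404049) = Add(235542, -404049) = -168507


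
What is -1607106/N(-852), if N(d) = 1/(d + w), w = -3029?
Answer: 6237178386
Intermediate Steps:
N(d) = 1/(-3029 + d) (N(d) = 1/(d - 3029) = 1/(-3029 + d))
-1607106/N(-852) = -1607106/(1/(-3029 - 852)) = -1607106/(1/(-3881)) = -1607106/(-1/3881) = -1607106*(-3881) = 6237178386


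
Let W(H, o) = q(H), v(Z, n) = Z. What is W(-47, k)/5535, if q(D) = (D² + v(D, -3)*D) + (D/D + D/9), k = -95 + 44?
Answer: 39724/49815 ≈ 0.79743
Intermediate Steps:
k = -51
q(D) = 1 + 2*D² + D/9 (q(D) = (D² + D*D) + (D/D + D/9) = (D² + D²) + (1 + D*(⅑)) = 2*D² + (1 + D/9) = 1 + 2*D² + D/9)
W(H, o) = 1 + 2*H² + H/9
W(-47, k)/5535 = (1 + 2*(-47)² + (⅑)*(-47))/5535 = (1 + 2*2209 - 47/9)*(1/5535) = (1 + 4418 - 47/9)*(1/5535) = (39724/9)*(1/5535) = 39724/49815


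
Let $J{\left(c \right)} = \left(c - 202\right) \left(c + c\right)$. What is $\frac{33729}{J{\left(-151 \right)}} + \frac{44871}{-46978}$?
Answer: $- \frac{799749216}{1252034167} \approx -0.63876$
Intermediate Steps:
$J{\left(c \right)} = 2 c \left(-202 + c\right)$ ($J{\left(c \right)} = \left(-202 + c\right) 2 c = 2 c \left(-202 + c\right)$)
$\frac{33729}{J{\left(-151 \right)}} + \frac{44871}{-46978} = \frac{33729}{2 \left(-151\right) \left(-202 - 151\right)} + \frac{44871}{-46978} = \frac{33729}{2 \left(-151\right) \left(-353\right)} + 44871 \left(- \frac{1}{46978}\right) = \frac{33729}{106606} - \frac{44871}{46978} = - \frac{799749216}{1252034167}$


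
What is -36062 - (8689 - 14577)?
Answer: -30174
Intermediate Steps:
-36062 - (8689 - 14577) = -36062 - 1*(-5888) = -36062 + 5888 = -30174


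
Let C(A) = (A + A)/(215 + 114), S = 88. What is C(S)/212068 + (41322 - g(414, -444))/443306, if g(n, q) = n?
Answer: 356780549954/3866203066229 ≈ 0.092282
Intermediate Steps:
C(A) = 2*A/329 (C(A) = (2*A)/329 = (2*A)*(1/329) = 2*A/329)
C(S)/212068 + (41322 - g(414, -444))/443306 = ((2/329)*88)/212068 + (41322 - 1*414)/443306 = (176/329)*(1/212068) + (41322 - 414)*(1/443306) = 44/17442593 + 40908*(1/443306) = 44/17442593 + 20454/221653 = 356780549954/3866203066229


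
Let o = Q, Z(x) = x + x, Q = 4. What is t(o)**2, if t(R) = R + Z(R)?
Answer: 144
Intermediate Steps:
Z(x) = 2*x
o = 4
t(R) = 3*R (t(R) = R + 2*R = 3*R)
t(o)**2 = (3*4)**2 = 12**2 = 144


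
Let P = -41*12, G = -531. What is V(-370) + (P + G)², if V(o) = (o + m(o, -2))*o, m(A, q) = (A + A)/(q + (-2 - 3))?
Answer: 8010203/7 ≈ 1.1443e+6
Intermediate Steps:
m(A, q) = 2*A/(-5 + q) (m(A, q) = (2*A)/(q - 5) = (2*A)/(-5 + q) = 2*A/(-5 + q))
P = -492
V(o) = 5*o²/7 (V(o) = (o + 2*o/(-5 - 2))*o = (o + 2*o/(-7))*o = (o + 2*o*(-⅐))*o = (o - 2*o/7)*o = (5*o/7)*o = 5*o²/7)
V(-370) + (P + G)² = (5/7)*(-370)² + (-492 - 531)² = (5/7)*136900 + (-1023)² = 684500/7 + 1046529 = 8010203/7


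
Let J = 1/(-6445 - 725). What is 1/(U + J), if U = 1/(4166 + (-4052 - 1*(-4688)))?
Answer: 8607585/592 ≈ 14540.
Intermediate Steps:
U = 1/4802 (U = 1/(4166 + (-4052 + 4688)) = 1/(4166 + 636) = 1/4802 ≈ 0.00020825)
J = -1/7170 (J = 1/(-7170) = -1/7170 ≈ -0.00013947)
1/(U + J) = 1/(1/4802 - 1/7170) = 1/(592/8607585) = 8607585/592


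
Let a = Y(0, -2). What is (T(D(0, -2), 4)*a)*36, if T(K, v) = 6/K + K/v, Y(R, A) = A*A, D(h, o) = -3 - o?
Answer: -900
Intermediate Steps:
Y(R, A) = A**2
a = 4 (a = (-2)**2 = 4)
(T(D(0, -2), 4)*a)*36 = ((6/(-3 - 1*(-2)) + (-3 - 1*(-2))/4)*4)*36 = ((6/(-3 + 2) + (-3 + 2)*(1/4))*4)*36 = ((6/(-1) - 1*1/4)*4)*36 = ((6*(-1) - 1/4)*4)*36 = ((-6 - 1/4)*4)*36 = -25/4*4*36 = -25*36 = -900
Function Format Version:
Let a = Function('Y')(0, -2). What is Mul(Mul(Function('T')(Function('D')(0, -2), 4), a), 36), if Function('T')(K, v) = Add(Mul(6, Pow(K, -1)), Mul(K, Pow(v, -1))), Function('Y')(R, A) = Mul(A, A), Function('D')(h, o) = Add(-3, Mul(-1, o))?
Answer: -900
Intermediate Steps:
Function('Y')(R, A) = Pow(A, 2)
a = 4 (a = Pow(-2, 2) = 4)
Mul(Mul(Function('T')(Function('D')(0, -2), 4), a), 36) = Mul(Mul(Add(Mul(6, Pow(Add(-3, Mul(-1, -2)), -1)), Mul(Add(-3, Mul(-1, -2)), Pow(4, -1))), 4), 36) = Mul(Mul(Add(Mul(6, Pow(Add(-3, 2), -1)), Mul(Add(-3, 2), Rational(1, 4))), 4), 36) = Mul(Mul(Add(Mul(6, Pow(-1, -1)), Mul(-1, Rational(1, 4))), 4), 36) = Mul(Mul(Add(Mul(6, -1), Rational(-1, 4)), 4), 36) = Mul(Mul(Add(-6, Rational(-1, 4)), 4), 36) = Mul(Mul(Rational(-25, 4), 4), 36) = Mul(-25, 36) = -900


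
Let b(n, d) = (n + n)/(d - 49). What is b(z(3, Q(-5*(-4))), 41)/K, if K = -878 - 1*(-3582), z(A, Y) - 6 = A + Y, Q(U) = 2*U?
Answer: -49/10816 ≈ -0.0045303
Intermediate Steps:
z(A, Y) = 6 + A + Y (z(A, Y) = 6 + (A + Y) = 6 + A + Y)
b(n, d) = 2*n/(-49 + d) (b(n, d) = (2*n)/(-49 + d) = 2*n/(-49 + d))
K = 2704 (K = -878 + 3582 = 2704)
b(z(3, Q(-5*(-4))), 41)/K = (2*(6 + 3 + 2*(-5*(-4)))/(-49 + 41))/2704 = (2*(6 + 3 + 2*20)/(-8))*(1/2704) = (2*(6 + 3 + 40)*(-1/8))*(1/2704) = (2*49*(-1/8))*(1/2704) = -49/4*1/2704 = -49/10816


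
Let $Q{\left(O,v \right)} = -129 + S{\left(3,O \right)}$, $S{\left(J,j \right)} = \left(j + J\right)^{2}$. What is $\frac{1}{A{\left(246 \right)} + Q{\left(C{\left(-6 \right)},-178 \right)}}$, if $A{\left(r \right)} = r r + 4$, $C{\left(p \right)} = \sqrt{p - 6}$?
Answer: $- \frac{i}{- 60388 i + 12 \sqrt{3}} \approx 1.656 \cdot 10^{-5} - 5.6995 \cdot 10^{-9} i$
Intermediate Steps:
$C{\left(p \right)} = \sqrt{-6 + p}$
$S{\left(J,j \right)} = \left(J + j\right)^{2}$
$A{\left(r \right)} = 4 + r^{2}$ ($A{\left(r \right)} = r^{2} + 4 = 4 + r^{2}$)
$Q{\left(O,v \right)} = -129 + \left(3 + O\right)^{2}$
$\frac{1}{A{\left(246 \right)} + Q{\left(C{\left(-6 \right)},-178 \right)}} = \frac{1}{\left(4 + 246^{2}\right) - \left(129 - \left(3 + \sqrt{-6 - 6}\right)^{2}\right)} = \frac{1}{\left(4 + 60516\right) - \left(129 - \left(3 + \sqrt{-12}\right)^{2}\right)} = \frac{1}{60520 - \left(129 - \left(3 + 2 i \sqrt{3}\right)^{2}\right)} = \frac{1}{60391 + \left(3 + 2 i \sqrt{3}\right)^{2}}$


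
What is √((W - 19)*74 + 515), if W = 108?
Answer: 3*√789 ≈ 84.267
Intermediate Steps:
√((W - 19)*74 + 515) = √((108 - 19)*74 + 515) = √(89*74 + 515) = √(6586 + 515) = √7101 = 3*√789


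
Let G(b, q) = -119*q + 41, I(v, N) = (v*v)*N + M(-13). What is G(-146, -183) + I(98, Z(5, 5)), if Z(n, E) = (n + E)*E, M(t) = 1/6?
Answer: 3012109/6 ≈ 5.0202e+5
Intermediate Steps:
M(t) = 1/6
Z(n, E) = E*(E + n) (Z(n, E) = (E + n)*E = E*(E + n))
I(v, N) = 1/6 + N*v**2 (I(v, N) = (v*v)*N + 1/6 = v**2*N + 1/6 = N*v**2 + 1/6 = 1/6 + N*v**2)
G(b, q) = 41 - 119*q
G(-146, -183) + I(98, Z(5, 5)) = (41 - 119*(-183)) + (1/6 + (5*(5 + 5))*98**2) = (41 + 21777) + (1/6 + (5*10)*9604) = 21818 + (1/6 + 50*9604) = 21818 + (1/6 + 480200) = 21818 + 2881201/6 = 3012109/6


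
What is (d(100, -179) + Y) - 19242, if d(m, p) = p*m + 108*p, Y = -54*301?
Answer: -72728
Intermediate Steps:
Y = -16254
d(m, p) = 108*p + m*p (d(m, p) = m*p + 108*p = 108*p + m*p)
(d(100, -179) + Y) - 19242 = (-179*(108 + 100) - 16254) - 19242 = (-179*208 - 16254) - 19242 = (-37232 - 16254) - 19242 = -53486 - 19242 = -72728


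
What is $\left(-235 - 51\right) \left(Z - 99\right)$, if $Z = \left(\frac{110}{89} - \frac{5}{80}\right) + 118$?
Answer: $- \frac{4107961}{712} \approx -5769.6$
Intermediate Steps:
$Z = \frac{169703}{1424}$ ($Z = \left(110 \cdot \frac{1}{89} - \frac{1}{16}\right) + 118 = \left(\frac{110}{89} - \frac{1}{16}\right) + 118 = \frac{1671}{1424} + 118 = \frac{169703}{1424} \approx 119.17$)
$\left(-235 - 51\right) \left(Z - 99\right) = \left(-235 - 51\right) \left(\frac{169703}{1424} - 99\right) = \left(-286\right) \frac{28727}{1424} = - \frac{4107961}{712}$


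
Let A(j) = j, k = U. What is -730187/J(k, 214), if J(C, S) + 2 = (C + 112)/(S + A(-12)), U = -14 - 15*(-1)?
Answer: 147497774/291 ≈ 5.0687e+5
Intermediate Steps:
U = 1 (U = -14 + 15 = 1)
k = 1
J(C, S) = -2 + (112 + C)/(-12 + S) (J(C, S) = -2 + (C + 112)/(S - 12) = -2 + (112 + C)/(-12 + S))
-730187/J(k, 214) = -730187*(-12 + 214)/(136 + 1 - 2*214) = -730187*202/(136 + 1 - 428) = -730187/((1/202)*(-291)) = -730187/(-291/202) = -730187*(-202/291) = 147497774/291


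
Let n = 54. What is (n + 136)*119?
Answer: 22610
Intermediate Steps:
(n + 136)*119 = (54 + 136)*119 = 190*119 = 22610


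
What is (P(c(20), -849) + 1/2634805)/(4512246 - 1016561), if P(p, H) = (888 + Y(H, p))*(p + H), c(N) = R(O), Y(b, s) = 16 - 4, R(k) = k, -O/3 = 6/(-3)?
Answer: -1999026553499/9210448316425 ≈ -0.21704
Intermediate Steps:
O = 6 (O = -18/(-3) = -18*(-1)/3 = -3*(-2) = 6)
Y(b, s) = 12
c(N) = 6
P(p, H) = 900*H + 900*p (P(p, H) = (888 + 12)*(p + H) = 900*(H + p) = 900*H + 900*p)
(P(c(20), -849) + 1/2634805)/(4512246 - 1016561) = ((900*(-849) + 900*6) + 1/2634805)/(4512246 - 1016561) = ((-764100 + 5400) + 1/2634805)/3495685 = (-758700 + 1/2634805)*(1/3495685) = -1999026553499/2634805*1/3495685 = -1999026553499/9210448316425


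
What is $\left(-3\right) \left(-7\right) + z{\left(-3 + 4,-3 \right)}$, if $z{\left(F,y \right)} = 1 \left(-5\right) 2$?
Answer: $11$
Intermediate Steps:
$z{\left(F,y \right)} = -10$ ($z{\left(F,y \right)} = \left(-5\right) 2 = -10$)
$\left(-3\right) \left(-7\right) + z{\left(-3 + 4,-3 \right)} = \left(-3\right) \left(-7\right) - 10 = 21 - 10 = 11$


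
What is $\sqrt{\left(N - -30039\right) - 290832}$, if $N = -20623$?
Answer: $2 i \sqrt{70354} \approx 530.49 i$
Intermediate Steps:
$\sqrt{\left(N - -30039\right) - 290832} = \sqrt{\left(-20623 - -30039\right) - 290832} = \sqrt{\left(-20623 + 30039\right) - 290832} = \sqrt{9416 - 290832} = \sqrt{-281416} = 2 i \sqrt{70354}$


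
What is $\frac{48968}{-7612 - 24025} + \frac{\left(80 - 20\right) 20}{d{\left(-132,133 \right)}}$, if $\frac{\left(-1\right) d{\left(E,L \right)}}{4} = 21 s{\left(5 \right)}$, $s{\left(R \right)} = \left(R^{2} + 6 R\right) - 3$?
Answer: $- \frac{5247013}{2878967} \approx -1.8225$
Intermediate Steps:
$s{\left(R \right)} = -3 + R^{2} + 6 R$
$d{\left(E,L \right)} = -4368$ ($d{\left(E,L \right)} = - 4 \cdot 21 \left(-3 + 5^{2} + 6 \cdot 5\right) = - 4 \cdot 21 \left(-3 + 25 + 30\right) = - 4 \cdot 21 \cdot 52 = \left(-4\right) 1092 = -4368$)
$\frac{48968}{-7612 - 24025} + \frac{\left(80 - 20\right) 20}{d{\left(-132,133 \right)}} = \frac{48968}{-7612 - 24025} + \frac{\left(80 - 20\right) 20}{-4368} = \frac{48968}{-7612 - 24025} + 60 \cdot 20 \left(- \frac{1}{4368}\right) = \frac{48968}{-31637} + 1200 \left(- \frac{1}{4368}\right) = 48968 \left(- \frac{1}{31637}\right) - \frac{25}{91} = - \frac{48968}{31637} - \frac{25}{91} = - \frac{5247013}{2878967}$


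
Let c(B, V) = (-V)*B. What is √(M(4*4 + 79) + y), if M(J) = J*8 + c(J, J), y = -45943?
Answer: 88*I*√7 ≈ 232.83*I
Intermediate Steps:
c(B, V) = -B*V
M(J) = -J² + 8*J (M(J) = J*8 - J*J = 8*J - J² = -J² + 8*J)
√(M(4*4 + 79) + y) = √((4*4 + 79)*(8 - (4*4 + 79)) - 45943) = √((16 + 79)*(8 - (16 + 79)) - 45943) = √(95*(8 - 1*95) - 45943) = √(95*(8 - 95) - 45943) = √(95*(-87) - 45943) = √(-8265 - 45943) = √(-54208) = 88*I*√7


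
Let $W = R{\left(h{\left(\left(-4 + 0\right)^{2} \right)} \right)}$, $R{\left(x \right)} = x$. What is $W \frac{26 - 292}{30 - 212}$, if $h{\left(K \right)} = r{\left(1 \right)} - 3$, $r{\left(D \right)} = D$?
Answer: $- \frac{38}{13} \approx -2.9231$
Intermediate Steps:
$h{\left(K \right)} = -2$ ($h{\left(K \right)} = 1 - 3 = -2$)
$W = -2$
$W \frac{26 - 292}{30 - 212} = - 2 \frac{26 - 292}{30 - 212} = - 2 \left(- \frac{266}{-182}\right) = - 2 \left(\left(-266\right) \left(- \frac{1}{182}\right)\right) = \left(-2\right) \frac{19}{13} = - \frac{38}{13}$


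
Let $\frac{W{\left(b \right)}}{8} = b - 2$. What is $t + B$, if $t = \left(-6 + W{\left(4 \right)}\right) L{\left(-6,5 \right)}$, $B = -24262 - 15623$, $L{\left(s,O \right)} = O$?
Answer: $-39835$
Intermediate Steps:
$W{\left(b \right)} = -16 + 8 b$ ($W{\left(b \right)} = 8 \left(b - 2\right) = 8 \left(-2 + b\right) = -16 + 8 b$)
$B = -39885$
$t = 50$ ($t = \left(-6 + \left(-16 + 8 \cdot 4\right)\right) 5 = \left(-6 + \left(-16 + 32\right)\right) 5 = \left(-6 + 16\right) 5 = 10 \cdot 5 = 50$)
$t + B = 50 - 39885 = -39835$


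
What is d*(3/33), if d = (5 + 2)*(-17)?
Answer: -119/11 ≈ -10.818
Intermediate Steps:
d = -119 (d = 7*(-17) = -119)
d*(3/33) = -357/33 = -119*1/11 = -119/11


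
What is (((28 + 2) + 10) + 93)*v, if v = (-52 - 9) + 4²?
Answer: -5985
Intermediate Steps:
v = -45 (v = -61 + 16 = -45)
(((28 + 2) + 10) + 93)*v = (((28 + 2) + 10) + 93)*(-45) = ((30 + 10) + 93)*(-45) = (40 + 93)*(-45) = 133*(-45) = -5985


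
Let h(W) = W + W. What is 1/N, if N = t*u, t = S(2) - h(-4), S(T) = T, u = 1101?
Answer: 1/11010 ≈ 9.0827e-5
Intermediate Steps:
h(W) = 2*W
t = 10 (t = 2 - 2*(-4) = 2 - 1*(-8) = 2 + 8 = 10)
N = 11010 (N = 10*1101 = 11010)
1/N = 1/11010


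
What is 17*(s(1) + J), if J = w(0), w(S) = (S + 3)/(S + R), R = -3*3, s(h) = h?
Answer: 34/3 ≈ 11.333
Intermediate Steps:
R = -9
w(S) = (3 + S)/(-9 + S) (w(S) = (S + 3)/(S - 9) = (3 + S)/(-9 + S))
J = -⅓ (J = (3 + 0)/(-9 + 0) = 3/(-9) = -⅑*3 = -⅓ ≈ -0.33333)
17*(s(1) + J) = 17*(1 - ⅓) = 17*(⅔) = 34/3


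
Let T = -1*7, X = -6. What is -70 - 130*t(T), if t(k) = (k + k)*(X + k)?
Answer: -23730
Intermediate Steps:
T = -7
t(k) = 2*k*(-6 + k) (t(k) = (k + k)*(-6 + k) = (2*k)*(-6 + k) = 2*k*(-6 + k))
-70 - 130*t(T) = -70 - 260*(-7)*(-6 - 7) = -70 - 260*(-7)*(-13) = -70 - 130*182 = -70 - 23660 = -23730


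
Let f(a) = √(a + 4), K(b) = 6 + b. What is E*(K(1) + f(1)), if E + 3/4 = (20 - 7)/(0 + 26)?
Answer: -7/4 - √5/4 ≈ -2.3090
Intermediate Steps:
f(a) = √(4 + a)
E = -¼ (E = -¾ + (20 - 7)/(0 + 26) = -¾ + 13/26 = -¾ + 13*(1/26) = -¾ + ½ = -¼ ≈ -0.25000)
E*(K(1) + f(1)) = -((6 + 1) + √(4 + 1))/4 = -(7 + √5)/4 = -7/4 - √5/4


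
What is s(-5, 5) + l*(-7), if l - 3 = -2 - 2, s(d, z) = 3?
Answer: 10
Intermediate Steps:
l = -1 (l = 3 + (-2 - 2) = 3 - 4 = -1)
s(-5, 5) + l*(-7) = 3 - 1*(-7) = 3 + 7 = 10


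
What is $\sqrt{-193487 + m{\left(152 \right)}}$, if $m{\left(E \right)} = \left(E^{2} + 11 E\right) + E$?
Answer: $i \sqrt{168559} \approx 410.56 i$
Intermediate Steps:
$m{\left(E \right)} = E^{2} + 12 E$
$\sqrt{-193487 + m{\left(152 \right)}} = \sqrt{-193487 + 152 \left(12 + 152\right)} = \sqrt{-193487 + 152 \cdot 164} = \sqrt{-193487 + 24928} = \sqrt{-168559} = i \sqrt{168559}$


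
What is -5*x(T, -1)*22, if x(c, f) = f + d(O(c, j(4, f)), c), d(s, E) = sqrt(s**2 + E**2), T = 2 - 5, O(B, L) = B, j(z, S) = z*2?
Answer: 110 - 330*sqrt(2) ≈ -356.69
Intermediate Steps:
j(z, S) = 2*z
T = -3
d(s, E) = sqrt(E**2 + s**2)
x(c, f) = f + sqrt(2)*sqrt(c**2) (x(c, f) = f + sqrt(c**2 + c**2) = f + sqrt(2*c**2) = f + sqrt(2)*sqrt(c**2))
-5*x(T, -1)*22 = -5*(-1 + sqrt(2)*sqrt((-3)**2))*22 = -5*(-1 + sqrt(2)*sqrt(9))*22 = -5*(-1 + sqrt(2)*3)*22 = -5*(-1 + 3*sqrt(2))*22 = (5 - 15*sqrt(2))*22 = 110 - 330*sqrt(2)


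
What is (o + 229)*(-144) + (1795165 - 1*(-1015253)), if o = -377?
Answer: 2831730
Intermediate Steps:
(o + 229)*(-144) + (1795165 - 1*(-1015253)) = (-377 + 229)*(-144) + (1795165 - 1*(-1015253)) = -148*(-144) + (1795165 + 1015253) = 21312 + 2810418 = 2831730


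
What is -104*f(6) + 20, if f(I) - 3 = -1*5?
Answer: 228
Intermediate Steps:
f(I) = -2 (f(I) = 3 - 1*5 = 3 - 5 = -2)
-104*f(6) + 20 = -104*(-2) + 20 = 208 + 20 = 228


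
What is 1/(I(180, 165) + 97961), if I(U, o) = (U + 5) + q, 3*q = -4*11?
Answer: 3/294394 ≈ 1.0190e-5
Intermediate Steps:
q = -44/3 (q = (-4*11)/3 = (⅓)*(-44) = -44/3 ≈ -14.667)
I(U, o) = -29/3 + U (I(U, o) = (U + 5) - 44/3 = (5 + U) - 44/3 = -29/3 + U)
1/(I(180, 165) + 97961) = 1/((-29/3 + 180) + 97961) = 1/(511/3 + 97961) = 1/(294394/3) = 3/294394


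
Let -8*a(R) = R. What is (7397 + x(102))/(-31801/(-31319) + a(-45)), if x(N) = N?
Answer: 1878889448/1663763 ≈ 1129.3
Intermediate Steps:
a(R) = -R/8
(7397 + x(102))/(-31801/(-31319) + a(-45)) = (7397 + 102)/(-31801/(-31319) - ⅛*(-45)) = 7499/(-31801*(-1/31319) + 45/8) = 7499/(31801/31319 + 45/8) = 7499/(1663763/250552) = 7499*(250552/1663763) = 1878889448/1663763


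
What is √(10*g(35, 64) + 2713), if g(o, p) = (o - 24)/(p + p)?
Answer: √173687/8 ≈ 52.095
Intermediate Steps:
g(o, p) = (-24 + o)/(2*p) (g(o, p) = (-24 + o)/((2*p)) = (-24 + o)*(1/(2*p)) = (-24 + o)/(2*p))
√(10*g(35, 64) + 2713) = √(10*((½)*(-24 + 35)/64) + 2713) = √(10*((½)*(1/64)*11) + 2713) = √(10*(11/128) + 2713) = √(55/64 + 2713) = √(173687/64) = √173687/8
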